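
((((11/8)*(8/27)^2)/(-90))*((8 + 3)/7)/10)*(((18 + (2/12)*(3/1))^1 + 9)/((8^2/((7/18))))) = -1331/37791360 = -0.00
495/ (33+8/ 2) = 495/ 37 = 13.38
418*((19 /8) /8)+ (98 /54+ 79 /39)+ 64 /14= 10418123 /78624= 132.51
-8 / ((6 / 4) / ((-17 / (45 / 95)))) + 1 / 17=87883 / 459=191.47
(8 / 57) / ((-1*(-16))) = 1 / 114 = 0.01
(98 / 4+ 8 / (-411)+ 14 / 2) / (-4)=-25877 / 3288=-7.87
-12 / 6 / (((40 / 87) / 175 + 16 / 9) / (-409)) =3736215 / 8132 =459.45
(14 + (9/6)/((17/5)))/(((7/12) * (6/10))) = 4910/119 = 41.26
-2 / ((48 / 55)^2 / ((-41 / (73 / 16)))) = 124025 / 5256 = 23.60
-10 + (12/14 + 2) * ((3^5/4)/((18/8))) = 470/7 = 67.14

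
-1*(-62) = 62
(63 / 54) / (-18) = -7 / 108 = -0.06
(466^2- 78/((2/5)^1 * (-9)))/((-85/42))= -9121462/85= -107311.32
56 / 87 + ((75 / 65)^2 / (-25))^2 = 1606463 / 2484807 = 0.65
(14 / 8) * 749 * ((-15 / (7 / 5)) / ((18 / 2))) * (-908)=4250575 / 3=1416858.33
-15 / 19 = -0.79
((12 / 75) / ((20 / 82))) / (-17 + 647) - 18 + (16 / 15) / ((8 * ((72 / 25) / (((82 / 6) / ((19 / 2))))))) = -241481603 / 13466250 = -17.93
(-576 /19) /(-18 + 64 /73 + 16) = 21024 /779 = 26.99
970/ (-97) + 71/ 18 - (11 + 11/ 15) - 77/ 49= -12197/ 630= -19.36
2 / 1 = 2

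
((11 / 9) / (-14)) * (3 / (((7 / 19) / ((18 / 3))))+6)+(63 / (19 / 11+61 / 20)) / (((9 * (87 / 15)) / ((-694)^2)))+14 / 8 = 2180600687627 / 17921652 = 121674.09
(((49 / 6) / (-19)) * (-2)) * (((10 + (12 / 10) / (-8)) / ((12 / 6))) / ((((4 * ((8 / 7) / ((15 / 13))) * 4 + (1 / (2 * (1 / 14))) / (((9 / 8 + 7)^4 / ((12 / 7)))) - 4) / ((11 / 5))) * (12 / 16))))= 530721216025 / 506418516888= 1.05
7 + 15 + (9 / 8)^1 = 185 / 8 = 23.12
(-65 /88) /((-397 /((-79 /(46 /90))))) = -231075 /803528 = -0.29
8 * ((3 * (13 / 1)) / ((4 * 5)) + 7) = 358 / 5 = 71.60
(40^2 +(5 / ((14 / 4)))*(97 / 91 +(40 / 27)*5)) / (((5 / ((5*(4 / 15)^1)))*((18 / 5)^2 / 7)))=138632950 / 597051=232.20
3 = 3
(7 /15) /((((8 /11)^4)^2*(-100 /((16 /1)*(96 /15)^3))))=-1500512167 /6000000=-250.09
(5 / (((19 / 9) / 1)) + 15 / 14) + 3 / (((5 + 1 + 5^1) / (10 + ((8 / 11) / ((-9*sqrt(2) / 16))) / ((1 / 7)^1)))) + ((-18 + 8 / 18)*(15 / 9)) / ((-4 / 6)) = 1318175 / 26334 - 448*sqrt(2) / 363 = 48.31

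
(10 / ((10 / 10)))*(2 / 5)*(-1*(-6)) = 24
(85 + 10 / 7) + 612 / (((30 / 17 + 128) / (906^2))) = 29890589419 / 7721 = 3871336.54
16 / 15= 1.07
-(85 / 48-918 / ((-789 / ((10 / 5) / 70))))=-797113 / 441840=-1.80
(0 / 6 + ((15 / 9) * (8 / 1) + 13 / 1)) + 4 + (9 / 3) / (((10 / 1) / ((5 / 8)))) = 1465 / 48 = 30.52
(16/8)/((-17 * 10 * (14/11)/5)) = -11/238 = -0.05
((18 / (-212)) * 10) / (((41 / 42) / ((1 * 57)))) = -107730 / 2173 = -49.58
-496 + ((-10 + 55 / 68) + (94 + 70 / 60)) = -83645 / 204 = -410.02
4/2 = 2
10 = 10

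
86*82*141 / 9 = 331444 / 3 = 110481.33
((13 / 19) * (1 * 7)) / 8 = 91 / 152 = 0.60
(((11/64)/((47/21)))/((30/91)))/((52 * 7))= 77/120320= 0.00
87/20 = 4.35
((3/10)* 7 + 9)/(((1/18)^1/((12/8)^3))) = 26973/40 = 674.32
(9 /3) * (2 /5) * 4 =24 /5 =4.80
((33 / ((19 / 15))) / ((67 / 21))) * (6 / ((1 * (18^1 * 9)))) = 385 / 1273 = 0.30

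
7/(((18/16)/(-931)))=-52136/9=-5792.89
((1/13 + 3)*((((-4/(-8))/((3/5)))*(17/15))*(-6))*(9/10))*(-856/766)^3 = 21.90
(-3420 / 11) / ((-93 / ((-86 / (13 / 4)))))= -392160 / 4433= -88.46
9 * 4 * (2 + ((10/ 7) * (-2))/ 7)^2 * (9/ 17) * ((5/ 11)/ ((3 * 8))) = 410670/ 448987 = 0.91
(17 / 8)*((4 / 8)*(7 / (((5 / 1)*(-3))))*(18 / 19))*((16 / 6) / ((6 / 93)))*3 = -58.25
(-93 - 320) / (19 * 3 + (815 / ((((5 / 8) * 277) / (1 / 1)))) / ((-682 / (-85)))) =-5572963 / 777067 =-7.17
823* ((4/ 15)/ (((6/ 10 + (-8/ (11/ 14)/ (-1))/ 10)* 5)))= 36212/ 1335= 27.13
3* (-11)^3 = -3993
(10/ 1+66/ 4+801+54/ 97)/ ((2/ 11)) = 1767073/ 388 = 4554.31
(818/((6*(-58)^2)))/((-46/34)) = -0.03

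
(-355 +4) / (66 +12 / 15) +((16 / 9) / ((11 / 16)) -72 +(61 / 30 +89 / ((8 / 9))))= 18179489 / 661320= 27.49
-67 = -67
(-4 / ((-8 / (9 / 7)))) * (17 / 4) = 153 / 56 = 2.73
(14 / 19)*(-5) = -70 / 19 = -3.68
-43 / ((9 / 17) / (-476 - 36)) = 374272 / 9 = 41585.78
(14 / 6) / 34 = 0.07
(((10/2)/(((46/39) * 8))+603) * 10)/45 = 74033/552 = 134.12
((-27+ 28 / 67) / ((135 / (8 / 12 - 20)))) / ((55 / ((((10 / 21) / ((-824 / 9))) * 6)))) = -51649 / 23911965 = -0.00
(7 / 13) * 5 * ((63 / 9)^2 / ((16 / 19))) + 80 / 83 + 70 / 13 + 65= 3936315 / 17264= 228.01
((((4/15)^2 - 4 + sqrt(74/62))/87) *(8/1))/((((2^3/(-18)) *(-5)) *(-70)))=884/380625 - 3 *sqrt(1147)/157325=0.00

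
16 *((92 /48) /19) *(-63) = -101.68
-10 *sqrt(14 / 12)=-5 *sqrt(42) / 3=-10.80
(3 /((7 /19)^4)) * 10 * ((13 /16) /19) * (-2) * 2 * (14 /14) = -1337505 /4802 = -278.53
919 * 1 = 919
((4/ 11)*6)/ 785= 0.00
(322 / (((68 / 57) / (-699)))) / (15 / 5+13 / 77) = -493933671 / 8296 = -59538.77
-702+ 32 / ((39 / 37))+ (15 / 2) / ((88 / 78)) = -2282257 / 3432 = -664.99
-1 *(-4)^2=-16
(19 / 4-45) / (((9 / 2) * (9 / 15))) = -805 / 54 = -14.91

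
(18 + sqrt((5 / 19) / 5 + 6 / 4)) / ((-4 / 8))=-36-sqrt(2242) / 19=-38.49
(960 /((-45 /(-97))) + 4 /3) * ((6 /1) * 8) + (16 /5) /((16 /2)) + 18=497052 /5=99410.40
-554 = -554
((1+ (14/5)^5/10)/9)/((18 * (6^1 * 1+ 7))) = 284537/32906250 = 0.01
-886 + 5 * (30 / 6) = -861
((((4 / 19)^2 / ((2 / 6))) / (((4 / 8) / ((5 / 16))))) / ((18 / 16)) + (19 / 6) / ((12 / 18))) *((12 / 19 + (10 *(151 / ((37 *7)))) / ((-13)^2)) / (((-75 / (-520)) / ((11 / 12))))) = 63666492857 / 3117724155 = 20.42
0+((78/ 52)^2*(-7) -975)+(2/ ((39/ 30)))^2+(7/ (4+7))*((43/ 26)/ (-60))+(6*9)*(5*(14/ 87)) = -6113199467/ 6469320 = -944.95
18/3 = 6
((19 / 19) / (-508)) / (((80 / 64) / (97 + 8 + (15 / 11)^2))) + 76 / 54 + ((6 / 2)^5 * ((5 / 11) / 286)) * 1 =17533459 / 10787634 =1.63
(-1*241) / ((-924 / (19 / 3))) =4579 / 2772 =1.65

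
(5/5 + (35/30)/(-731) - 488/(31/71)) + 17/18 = -227552950/203949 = -1115.73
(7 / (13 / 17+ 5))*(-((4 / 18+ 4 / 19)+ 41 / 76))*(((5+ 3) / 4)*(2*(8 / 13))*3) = -340 / 39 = -8.72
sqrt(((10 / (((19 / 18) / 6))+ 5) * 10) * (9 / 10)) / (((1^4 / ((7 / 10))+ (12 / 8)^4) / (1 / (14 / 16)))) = 1920 * sqrt(893) / 13813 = 4.15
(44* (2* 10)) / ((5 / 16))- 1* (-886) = 3702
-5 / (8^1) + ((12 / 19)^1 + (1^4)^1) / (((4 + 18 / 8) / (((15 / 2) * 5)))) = 1393 / 152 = 9.16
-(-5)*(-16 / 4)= -20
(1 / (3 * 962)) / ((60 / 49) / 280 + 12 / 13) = 0.00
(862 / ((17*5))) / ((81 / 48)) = 13792 / 2295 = 6.01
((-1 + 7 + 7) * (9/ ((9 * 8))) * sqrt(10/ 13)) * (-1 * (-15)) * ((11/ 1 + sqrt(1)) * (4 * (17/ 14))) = 765 * sqrt(130)/ 7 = 1246.05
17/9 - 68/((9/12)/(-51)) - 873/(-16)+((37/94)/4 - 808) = 26209417/6768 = 3872.55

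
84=84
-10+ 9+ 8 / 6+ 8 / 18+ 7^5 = 151270 / 9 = 16807.78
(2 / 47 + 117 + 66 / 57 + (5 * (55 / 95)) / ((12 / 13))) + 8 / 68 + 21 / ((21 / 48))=30869785 / 182172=169.45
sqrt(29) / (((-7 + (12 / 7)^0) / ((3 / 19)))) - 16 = -16 - sqrt(29) / 38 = -16.14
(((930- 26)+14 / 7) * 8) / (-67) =-7248 / 67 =-108.18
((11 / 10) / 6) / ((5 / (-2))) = -11 / 150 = -0.07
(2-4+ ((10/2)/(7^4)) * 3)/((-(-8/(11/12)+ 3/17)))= -895169/3839199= -0.23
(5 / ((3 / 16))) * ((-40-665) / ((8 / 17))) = -39950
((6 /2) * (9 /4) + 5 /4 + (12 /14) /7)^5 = 9986547231968 /282475249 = 35353.71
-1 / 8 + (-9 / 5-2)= -157 / 40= -3.92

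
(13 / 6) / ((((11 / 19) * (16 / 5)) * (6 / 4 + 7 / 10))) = 0.53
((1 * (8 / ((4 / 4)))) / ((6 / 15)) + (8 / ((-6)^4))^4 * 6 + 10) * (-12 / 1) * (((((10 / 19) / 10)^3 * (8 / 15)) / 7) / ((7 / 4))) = -55099802896 / 24112692512685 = -0.00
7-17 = -10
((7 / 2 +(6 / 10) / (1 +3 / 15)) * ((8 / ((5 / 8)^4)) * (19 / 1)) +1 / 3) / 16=7471729 / 30000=249.06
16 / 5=3.20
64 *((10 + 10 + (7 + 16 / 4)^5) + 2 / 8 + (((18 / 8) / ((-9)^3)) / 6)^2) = 608710159441 / 59049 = 10308560.00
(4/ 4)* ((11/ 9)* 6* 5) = 110/ 3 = 36.67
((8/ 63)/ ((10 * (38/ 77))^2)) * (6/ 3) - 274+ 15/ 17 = -377113276/ 1380825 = -273.11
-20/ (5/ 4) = -16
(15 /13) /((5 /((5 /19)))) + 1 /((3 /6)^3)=1991 /247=8.06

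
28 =28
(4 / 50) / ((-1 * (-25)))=0.00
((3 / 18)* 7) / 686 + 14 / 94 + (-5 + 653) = 17912291 / 27636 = 648.15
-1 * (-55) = 55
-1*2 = -2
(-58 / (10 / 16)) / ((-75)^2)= -464 / 28125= -0.02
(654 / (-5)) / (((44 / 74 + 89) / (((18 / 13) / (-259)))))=3924 / 502775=0.01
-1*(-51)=51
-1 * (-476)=476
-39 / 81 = -13 / 27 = -0.48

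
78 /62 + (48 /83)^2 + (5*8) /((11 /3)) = 29368125 /2349149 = 12.50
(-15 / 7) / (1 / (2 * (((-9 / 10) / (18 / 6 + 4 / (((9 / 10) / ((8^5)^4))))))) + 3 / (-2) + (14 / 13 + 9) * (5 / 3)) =31590 / 41966342767689229725493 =0.00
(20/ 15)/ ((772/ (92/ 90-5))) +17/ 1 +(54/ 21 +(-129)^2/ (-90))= -60309409/ 364770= -165.34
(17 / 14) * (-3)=-51 / 14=-3.64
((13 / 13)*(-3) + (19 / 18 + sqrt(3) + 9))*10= 10*sqrt(3) + 635 / 9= 87.88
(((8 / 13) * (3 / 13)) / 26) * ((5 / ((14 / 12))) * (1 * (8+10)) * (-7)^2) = 45360 / 2197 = 20.65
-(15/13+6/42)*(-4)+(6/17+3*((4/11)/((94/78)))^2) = 2403610106/413496083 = 5.81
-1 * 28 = -28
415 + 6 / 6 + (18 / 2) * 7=479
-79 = -79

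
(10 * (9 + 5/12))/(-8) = -11.77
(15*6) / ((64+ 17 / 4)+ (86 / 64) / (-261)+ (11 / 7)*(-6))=1052352 / 687727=1.53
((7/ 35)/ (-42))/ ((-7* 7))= 1/ 10290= 0.00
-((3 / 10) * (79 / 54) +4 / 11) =-1589 / 1980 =-0.80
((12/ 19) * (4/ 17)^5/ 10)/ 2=3072/ 134886415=0.00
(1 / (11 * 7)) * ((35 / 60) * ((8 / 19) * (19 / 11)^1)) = 2 / 363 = 0.01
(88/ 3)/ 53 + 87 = 13921/ 159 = 87.55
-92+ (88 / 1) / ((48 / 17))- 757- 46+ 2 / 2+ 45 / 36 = -10339 / 12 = -861.58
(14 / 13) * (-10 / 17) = -140 / 221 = -0.63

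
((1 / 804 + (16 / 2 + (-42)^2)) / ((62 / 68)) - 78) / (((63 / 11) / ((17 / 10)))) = 4347315599 / 7851060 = 553.72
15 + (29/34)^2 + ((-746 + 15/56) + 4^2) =-11555451/16184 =-714.00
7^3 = 343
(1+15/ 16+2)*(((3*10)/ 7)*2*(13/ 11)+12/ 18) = 3741/ 88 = 42.51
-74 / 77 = -0.96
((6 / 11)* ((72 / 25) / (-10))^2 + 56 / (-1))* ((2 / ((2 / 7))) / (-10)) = 33660284 / 859375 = 39.17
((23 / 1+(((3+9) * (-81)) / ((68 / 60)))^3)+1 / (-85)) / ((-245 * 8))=1106915642521 / 3439100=321862.01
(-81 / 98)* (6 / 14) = -243 / 686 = -0.35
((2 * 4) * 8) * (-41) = -2624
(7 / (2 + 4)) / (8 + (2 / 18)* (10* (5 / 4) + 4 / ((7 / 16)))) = 0.11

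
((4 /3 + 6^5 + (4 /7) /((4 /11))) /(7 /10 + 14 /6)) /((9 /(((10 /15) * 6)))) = 6534280 /5733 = 1139.77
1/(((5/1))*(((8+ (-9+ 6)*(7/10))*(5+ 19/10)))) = 20/4071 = 0.00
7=7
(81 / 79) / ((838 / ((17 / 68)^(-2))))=648 / 33101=0.02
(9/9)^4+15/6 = 7/2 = 3.50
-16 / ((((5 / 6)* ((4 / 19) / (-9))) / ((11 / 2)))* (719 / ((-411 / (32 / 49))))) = -113644377 / 28760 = -3951.47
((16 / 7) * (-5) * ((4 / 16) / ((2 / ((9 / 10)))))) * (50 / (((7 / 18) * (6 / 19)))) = -25650 / 49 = -523.47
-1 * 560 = -560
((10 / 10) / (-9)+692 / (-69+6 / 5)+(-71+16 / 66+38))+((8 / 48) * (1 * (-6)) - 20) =-716809 / 11187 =-64.08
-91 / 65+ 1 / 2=-9 / 10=-0.90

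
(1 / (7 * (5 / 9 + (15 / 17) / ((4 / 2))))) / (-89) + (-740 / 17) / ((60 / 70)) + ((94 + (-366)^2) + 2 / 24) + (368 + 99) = 5212325154451 / 38763060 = 134466.30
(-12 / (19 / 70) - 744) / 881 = -14976 / 16739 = -0.89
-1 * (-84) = 84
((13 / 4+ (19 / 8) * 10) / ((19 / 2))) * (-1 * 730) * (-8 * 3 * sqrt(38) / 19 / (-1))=-946080 * sqrt(38) / 361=-16155.20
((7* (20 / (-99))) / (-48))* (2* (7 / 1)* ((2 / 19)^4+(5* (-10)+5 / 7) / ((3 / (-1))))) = 6.78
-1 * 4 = -4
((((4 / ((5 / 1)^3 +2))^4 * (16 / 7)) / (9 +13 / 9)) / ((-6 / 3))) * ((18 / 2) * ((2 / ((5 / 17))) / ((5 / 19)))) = -53581824 / 2139689672225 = -0.00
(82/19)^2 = 6724/361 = 18.63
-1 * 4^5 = -1024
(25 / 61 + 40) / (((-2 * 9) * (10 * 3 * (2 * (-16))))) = 493 / 210816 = 0.00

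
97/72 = 1.35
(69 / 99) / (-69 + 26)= -23 / 1419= -0.02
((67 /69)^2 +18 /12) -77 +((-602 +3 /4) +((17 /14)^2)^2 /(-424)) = -52408562282297 /77548996224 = -675.81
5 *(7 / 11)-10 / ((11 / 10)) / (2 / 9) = -415 / 11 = -37.73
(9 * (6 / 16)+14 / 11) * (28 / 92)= 2863 / 2024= 1.41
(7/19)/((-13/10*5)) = -14/247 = -0.06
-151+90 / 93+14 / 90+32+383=369847 / 1395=265.12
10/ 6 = 5/ 3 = 1.67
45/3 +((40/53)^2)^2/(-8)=14.96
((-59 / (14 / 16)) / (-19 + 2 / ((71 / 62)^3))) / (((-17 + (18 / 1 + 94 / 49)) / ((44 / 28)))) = 168933992 / 82207489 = 2.05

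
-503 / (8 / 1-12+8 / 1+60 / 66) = -5533 / 54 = -102.46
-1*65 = -65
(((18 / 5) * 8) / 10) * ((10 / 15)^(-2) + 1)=234 / 25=9.36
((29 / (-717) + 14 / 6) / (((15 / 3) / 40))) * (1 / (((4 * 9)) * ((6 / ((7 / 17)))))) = 3836 / 109701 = 0.03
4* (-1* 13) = -52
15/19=0.79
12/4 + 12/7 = 33/7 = 4.71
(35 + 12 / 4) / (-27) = -38 / 27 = -1.41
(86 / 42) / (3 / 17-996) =-731 / 355509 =-0.00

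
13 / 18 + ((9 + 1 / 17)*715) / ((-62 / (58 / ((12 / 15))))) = -35919962 / 4743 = -7573.26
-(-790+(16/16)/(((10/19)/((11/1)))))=7691/10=769.10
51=51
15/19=0.79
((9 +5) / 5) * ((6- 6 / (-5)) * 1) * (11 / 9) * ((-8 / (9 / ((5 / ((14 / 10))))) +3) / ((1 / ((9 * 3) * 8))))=-23232 / 25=-929.28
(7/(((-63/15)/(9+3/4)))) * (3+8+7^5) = -546585/2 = -273292.50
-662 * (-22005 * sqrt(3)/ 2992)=7283655 * sqrt(3)/ 1496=8432.93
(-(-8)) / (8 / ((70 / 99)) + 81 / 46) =0.61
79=79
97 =97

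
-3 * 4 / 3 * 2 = -8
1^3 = 1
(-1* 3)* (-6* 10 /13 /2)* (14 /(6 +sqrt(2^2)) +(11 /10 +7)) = 1773 /26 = 68.19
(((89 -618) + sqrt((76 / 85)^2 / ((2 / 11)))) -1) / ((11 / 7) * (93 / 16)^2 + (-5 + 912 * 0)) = -10.98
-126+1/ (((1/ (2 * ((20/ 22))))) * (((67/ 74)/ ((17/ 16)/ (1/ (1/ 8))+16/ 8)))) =-1435287/ 11792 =-121.72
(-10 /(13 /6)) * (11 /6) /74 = -55 /481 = -0.11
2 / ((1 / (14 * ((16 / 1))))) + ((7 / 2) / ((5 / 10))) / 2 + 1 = 905 / 2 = 452.50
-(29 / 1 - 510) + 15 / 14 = 6749 / 14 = 482.07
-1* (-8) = 8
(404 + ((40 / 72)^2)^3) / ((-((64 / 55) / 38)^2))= -234477193532725 / 544195584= -430869.34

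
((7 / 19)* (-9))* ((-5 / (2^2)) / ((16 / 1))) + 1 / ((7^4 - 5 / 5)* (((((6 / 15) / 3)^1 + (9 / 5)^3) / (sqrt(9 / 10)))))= 3* sqrt(10) / 143168 + 315 / 1216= 0.26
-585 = -585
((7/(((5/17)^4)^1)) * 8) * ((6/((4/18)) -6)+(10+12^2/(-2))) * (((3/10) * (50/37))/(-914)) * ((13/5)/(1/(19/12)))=5920720169/10568125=560.24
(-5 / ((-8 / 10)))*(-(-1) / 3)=25 / 12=2.08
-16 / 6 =-8 / 3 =-2.67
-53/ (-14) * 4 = 106/ 7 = 15.14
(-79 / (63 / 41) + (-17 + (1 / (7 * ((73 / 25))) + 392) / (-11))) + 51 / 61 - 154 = -793754770 / 3085929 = -257.22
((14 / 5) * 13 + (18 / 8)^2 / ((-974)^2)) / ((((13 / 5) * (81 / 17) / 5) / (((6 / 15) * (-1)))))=-5.88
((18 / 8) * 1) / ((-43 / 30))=-135 / 86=-1.57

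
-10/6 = -5/3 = -1.67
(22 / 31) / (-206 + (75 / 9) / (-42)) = -2772 / 805411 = -0.00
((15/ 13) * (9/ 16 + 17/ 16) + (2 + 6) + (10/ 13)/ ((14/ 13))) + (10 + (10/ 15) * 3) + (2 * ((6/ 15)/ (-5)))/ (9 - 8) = 31401/ 1400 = 22.43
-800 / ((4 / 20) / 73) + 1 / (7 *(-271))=-553924001 / 1897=-292000.00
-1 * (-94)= 94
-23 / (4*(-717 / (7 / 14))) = 23 / 5736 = 0.00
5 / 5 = 1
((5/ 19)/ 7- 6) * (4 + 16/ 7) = -34892/ 931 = -37.48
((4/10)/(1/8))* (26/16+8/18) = 298/45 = 6.62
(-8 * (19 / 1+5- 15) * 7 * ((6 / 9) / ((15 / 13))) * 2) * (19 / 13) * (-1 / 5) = 4256 / 25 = 170.24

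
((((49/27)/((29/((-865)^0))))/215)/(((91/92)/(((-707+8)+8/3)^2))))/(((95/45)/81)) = 8431095372/1540045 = 5474.58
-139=-139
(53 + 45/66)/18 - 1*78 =-75.02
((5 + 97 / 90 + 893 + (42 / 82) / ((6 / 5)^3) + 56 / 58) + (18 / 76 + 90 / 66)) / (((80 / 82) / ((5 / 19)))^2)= 1102734543721 / 16804001280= 65.62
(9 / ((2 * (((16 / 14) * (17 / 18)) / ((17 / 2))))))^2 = 321489 / 256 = 1255.82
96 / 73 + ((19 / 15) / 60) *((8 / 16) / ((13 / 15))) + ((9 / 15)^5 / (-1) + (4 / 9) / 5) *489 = 160601041 / 23725000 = 6.77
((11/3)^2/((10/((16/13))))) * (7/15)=0.77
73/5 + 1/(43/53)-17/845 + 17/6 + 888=39531569/43602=906.65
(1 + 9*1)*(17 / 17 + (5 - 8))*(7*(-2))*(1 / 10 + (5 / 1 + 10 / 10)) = 1708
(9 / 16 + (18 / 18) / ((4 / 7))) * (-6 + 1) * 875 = -161875 / 16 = -10117.19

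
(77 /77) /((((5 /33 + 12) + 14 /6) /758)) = 52.33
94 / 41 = 2.29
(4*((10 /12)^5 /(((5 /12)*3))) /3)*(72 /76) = 625 /1539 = 0.41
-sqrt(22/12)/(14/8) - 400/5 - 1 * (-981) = 900.23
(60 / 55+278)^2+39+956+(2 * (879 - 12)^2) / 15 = 108362721 / 605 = 179111.94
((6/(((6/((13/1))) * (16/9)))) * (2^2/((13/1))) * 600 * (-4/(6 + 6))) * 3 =-1350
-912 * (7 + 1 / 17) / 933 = -36480 / 5287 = -6.90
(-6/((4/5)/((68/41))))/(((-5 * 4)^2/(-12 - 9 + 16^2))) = -2397/328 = -7.31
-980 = -980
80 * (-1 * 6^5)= -622080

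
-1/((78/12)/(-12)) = 24/13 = 1.85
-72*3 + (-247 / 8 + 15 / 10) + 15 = -1843 / 8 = -230.38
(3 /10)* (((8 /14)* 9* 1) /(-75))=-18 /875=-0.02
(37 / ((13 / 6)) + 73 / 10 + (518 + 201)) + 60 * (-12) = 3039 / 130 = 23.38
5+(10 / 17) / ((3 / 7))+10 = 835 / 51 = 16.37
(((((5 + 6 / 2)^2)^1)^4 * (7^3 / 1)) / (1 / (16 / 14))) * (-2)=-13153337344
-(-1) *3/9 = 0.33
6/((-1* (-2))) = 3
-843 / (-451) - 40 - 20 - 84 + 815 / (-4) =-623969 / 1804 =-345.88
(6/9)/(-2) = -1/3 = -0.33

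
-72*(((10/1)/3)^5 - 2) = -796112/27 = -29485.63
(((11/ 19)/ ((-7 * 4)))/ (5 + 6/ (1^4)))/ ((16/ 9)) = -9/ 8512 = -0.00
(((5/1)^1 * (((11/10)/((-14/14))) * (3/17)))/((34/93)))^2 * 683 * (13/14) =83629178919/18708704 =4470.07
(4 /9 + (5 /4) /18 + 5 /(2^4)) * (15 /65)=119 /624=0.19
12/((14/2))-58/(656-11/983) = 7338946/4513859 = 1.63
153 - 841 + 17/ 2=-1359/ 2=-679.50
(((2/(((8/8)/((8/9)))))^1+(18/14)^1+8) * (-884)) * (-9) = 616148/7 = 88021.14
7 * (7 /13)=49 /13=3.77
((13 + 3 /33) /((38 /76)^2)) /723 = 192 /2651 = 0.07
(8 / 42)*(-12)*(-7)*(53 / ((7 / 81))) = 68688 / 7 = 9812.57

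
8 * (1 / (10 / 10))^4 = 8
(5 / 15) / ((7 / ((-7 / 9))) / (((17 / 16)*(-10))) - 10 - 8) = -85 / 4374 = -0.02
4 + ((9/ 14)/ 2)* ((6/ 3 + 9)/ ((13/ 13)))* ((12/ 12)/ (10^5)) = 11200099/ 2800000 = 4.00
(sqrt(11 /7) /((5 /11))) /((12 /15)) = 11*sqrt(77) /28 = 3.45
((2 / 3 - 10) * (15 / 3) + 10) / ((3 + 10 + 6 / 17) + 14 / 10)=-425 / 171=-2.49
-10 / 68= -5 / 34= -0.15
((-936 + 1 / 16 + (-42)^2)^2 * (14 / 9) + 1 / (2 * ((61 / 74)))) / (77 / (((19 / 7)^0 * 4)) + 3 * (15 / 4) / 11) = 52613.82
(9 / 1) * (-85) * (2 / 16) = -765 / 8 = -95.62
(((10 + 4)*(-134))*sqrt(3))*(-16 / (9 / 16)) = 480256*sqrt(3) / 9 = 92425.31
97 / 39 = 2.49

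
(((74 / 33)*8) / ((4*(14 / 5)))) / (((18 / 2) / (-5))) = -1850 / 2079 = -0.89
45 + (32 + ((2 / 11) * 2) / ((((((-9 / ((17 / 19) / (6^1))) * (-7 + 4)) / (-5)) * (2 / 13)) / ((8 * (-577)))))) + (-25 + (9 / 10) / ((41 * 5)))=12261177761 / 34704450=353.30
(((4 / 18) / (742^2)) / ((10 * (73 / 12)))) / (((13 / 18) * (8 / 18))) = 27 / 1306213090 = 0.00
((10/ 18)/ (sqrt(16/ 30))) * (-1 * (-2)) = 5 * sqrt(30)/ 18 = 1.52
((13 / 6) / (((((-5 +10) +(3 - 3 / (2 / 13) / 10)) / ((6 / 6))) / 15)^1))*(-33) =-1950 / 11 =-177.27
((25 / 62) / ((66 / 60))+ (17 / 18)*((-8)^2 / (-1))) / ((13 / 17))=-78.56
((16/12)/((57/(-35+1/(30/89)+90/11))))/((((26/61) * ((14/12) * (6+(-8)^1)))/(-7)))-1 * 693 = -85209776/122265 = -696.93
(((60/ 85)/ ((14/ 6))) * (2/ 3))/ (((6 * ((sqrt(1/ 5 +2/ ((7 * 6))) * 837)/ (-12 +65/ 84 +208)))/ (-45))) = -82645 * sqrt(2730)/ 6042582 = -0.71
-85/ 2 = -42.50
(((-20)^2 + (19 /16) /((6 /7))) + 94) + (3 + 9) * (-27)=171.39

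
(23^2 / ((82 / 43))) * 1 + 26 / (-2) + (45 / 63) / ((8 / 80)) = 155867 / 574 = 271.55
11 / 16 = 0.69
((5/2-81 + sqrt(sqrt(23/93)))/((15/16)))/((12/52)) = -16328/45 + 208 *23^(1/4) *93^(3/4)/4185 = -359.58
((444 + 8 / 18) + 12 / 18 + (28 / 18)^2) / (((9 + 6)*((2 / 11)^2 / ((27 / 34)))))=438625 / 612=716.71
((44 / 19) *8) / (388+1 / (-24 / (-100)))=2112 / 44707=0.05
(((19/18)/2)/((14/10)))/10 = 19/504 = 0.04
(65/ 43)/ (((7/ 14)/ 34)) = 4420/ 43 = 102.79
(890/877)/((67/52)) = 46280/58759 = 0.79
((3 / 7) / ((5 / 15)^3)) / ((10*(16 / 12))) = 243 / 280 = 0.87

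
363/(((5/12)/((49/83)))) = 213444/415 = 514.32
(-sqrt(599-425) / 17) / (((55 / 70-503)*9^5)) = 0.00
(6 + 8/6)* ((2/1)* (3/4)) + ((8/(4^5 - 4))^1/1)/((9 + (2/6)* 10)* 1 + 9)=29921/2720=11.00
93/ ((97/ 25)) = 2325/ 97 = 23.97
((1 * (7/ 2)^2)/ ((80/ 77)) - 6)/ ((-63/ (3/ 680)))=-109/ 268800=-0.00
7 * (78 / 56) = 39 / 4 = 9.75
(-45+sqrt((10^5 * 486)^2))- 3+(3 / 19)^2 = 17544582681 / 361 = 48599952.02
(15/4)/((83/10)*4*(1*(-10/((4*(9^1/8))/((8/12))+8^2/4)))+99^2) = 1365/3562252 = 0.00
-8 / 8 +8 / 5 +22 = 113 / 5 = 22.60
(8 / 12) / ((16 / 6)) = 1 / 4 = 0.25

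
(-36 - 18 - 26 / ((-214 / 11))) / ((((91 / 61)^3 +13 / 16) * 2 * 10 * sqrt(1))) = -1023230348 / 1605844123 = -0.64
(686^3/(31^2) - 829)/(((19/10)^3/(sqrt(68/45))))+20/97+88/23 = 8996/2231+128812874800 * sqrt(85)/19774497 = 60060.98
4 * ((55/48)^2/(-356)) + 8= 1637423/205056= 7.99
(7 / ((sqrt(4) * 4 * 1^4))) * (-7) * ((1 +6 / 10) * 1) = -49 / 5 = -9.80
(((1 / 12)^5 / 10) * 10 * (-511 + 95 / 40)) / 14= -4069 / 27869184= -0.00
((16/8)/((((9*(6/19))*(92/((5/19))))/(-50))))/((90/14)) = -175/11178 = -0.02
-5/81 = -0.06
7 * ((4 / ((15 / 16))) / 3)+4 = 628 / 45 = 13.96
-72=-72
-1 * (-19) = 19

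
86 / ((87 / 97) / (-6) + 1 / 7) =-116788 / 9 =-12976.44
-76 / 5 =-15.20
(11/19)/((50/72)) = 396/475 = 0.83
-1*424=-424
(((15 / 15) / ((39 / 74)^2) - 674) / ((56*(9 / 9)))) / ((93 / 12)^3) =-8157424 / 317184777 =-0.03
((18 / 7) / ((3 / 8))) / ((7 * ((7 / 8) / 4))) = 1536 / 343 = 4.48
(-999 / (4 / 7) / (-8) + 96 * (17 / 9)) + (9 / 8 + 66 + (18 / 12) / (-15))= 224107 / 480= 466.89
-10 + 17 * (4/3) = 38/3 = 12.67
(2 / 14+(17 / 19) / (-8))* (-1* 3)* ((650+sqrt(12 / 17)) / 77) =-2925 / 3724- 9* sqrt(51) / 63308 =-0.79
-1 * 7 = -7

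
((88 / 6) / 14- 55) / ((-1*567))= 1133 / 11907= 0.10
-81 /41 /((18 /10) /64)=-70.24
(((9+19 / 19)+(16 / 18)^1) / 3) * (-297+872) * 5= 281750 / 27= 10435.19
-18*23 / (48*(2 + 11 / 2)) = -23 / 20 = -1.15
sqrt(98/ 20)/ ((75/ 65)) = 91*sqrt(10)/ 150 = 1.92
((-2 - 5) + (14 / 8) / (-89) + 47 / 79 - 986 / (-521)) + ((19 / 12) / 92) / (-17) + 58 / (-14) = -8.68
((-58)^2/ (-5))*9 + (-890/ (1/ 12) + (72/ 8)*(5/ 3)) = -83601/ 5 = -16720.20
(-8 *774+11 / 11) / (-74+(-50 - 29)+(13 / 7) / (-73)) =3163601 / 78196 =40.46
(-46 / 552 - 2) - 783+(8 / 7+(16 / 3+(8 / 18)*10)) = -195089 / 252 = -774.16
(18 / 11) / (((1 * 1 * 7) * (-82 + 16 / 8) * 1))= -9 / 3080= -0.00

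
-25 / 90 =-5 / 18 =-0.28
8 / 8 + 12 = 13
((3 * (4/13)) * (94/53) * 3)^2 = 11451456/474721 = 24.12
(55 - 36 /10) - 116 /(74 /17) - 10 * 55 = -97171 /185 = -525.25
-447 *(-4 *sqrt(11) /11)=1788 *sqrt(11) /11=539.10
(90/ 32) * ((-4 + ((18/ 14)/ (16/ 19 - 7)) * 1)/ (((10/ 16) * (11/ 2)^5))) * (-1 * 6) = 330912/ 14655641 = 0.02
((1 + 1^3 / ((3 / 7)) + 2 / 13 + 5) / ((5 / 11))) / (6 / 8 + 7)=14564 / 6045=2.41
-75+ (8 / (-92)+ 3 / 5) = -8566 / 115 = -74.49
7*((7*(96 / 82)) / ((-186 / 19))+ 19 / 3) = 146699 / 3813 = 38.47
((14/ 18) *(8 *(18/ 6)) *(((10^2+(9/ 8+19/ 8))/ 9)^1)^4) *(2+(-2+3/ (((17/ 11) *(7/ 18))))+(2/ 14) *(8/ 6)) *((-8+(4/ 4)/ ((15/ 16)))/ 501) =-5384140840/ 229959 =-23413.48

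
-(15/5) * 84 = -252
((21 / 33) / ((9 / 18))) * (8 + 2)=140 / 11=12.73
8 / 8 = 1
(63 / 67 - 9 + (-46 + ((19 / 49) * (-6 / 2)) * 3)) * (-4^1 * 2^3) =6045920 / 3283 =1841.58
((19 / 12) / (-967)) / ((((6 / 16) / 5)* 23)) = -190 / 200169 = -0.00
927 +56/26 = 12079/13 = 929.15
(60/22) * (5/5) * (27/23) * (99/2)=3645/23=158.48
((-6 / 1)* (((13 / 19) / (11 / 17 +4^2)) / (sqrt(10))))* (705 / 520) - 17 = -17 - 7191* sqrt(10) / 215080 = -17.11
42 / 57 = 14 / 19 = 0.74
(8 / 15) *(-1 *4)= -32 / 15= -2.13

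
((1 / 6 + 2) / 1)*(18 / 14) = 39 / 14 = 2.79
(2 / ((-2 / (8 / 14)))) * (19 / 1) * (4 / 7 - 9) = 4484 / 49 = 91.51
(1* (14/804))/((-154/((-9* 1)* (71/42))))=71/41272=0.00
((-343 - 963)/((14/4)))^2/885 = 6822544/43365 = 157.33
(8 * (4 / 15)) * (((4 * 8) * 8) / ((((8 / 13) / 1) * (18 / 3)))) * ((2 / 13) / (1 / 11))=11264 / 45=250.31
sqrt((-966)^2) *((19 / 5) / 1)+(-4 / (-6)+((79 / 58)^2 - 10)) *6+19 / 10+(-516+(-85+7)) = 12757261 / 4205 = 3033.83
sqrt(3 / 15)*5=sqrt(5)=2.24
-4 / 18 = -2 / 9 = -0.22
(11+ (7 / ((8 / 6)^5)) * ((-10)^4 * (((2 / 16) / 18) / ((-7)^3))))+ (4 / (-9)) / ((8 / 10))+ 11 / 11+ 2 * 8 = 12241597 / 451584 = 27.11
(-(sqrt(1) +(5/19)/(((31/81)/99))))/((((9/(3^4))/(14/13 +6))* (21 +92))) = -33686352/865241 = -38.93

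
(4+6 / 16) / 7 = 5 / 8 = 0.62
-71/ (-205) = 71/ 205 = 0.35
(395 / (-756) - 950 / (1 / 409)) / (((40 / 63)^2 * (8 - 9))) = 1233725619 / 1280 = 963848.14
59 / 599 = 0.10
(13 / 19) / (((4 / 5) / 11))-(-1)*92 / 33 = 30587 / 2508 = 12.20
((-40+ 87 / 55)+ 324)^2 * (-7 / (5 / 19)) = -32812409917 / 15125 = -2169415.53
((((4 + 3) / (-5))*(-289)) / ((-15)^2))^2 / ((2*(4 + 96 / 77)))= 315124733 / 1022625000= 0.31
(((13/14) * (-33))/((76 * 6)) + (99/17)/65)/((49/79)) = 4159903/115220560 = 0.04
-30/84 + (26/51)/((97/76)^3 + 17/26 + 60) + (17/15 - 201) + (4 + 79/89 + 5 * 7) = -173683353281127/1083299905450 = -160.33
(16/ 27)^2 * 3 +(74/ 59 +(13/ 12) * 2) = 128299/ 28674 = 4.47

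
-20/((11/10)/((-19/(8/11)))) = 475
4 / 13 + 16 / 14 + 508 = 46360 / 91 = 509.45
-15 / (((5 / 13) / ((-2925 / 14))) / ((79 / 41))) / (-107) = -9011925 / 61418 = -146.73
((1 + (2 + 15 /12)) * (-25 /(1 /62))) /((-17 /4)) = 1550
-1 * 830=-830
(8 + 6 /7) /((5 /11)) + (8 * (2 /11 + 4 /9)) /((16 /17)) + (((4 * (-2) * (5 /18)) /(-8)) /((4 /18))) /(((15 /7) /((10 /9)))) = 529253 /20790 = 25.46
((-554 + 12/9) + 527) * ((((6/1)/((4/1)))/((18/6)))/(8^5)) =-77/196608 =-0.00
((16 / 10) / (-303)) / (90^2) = -2 / 3067875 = -0.00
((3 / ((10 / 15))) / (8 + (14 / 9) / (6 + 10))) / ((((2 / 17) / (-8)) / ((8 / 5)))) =-176256 / 2915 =-60.47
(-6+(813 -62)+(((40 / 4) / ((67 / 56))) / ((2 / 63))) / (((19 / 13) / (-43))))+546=-8217317 / 1273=-6455.08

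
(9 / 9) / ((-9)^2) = 1 / 81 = 0.01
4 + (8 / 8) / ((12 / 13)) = 61 / 12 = 5.08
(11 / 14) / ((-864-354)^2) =11 / 20769336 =0.00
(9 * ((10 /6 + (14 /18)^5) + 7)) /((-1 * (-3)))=528565 /19683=26.85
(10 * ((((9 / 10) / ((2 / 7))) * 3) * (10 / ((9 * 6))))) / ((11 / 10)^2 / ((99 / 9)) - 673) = -0.03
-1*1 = -1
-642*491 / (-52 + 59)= -315222 / 7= -45031.71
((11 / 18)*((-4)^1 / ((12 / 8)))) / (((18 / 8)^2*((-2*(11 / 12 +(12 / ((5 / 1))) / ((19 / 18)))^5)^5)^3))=182027829830658261346933371435731375698694676648934300275909291938343007679182763165143510897320113331054516992667603429079642636912389799832878841856000000000000000000000000000000000000000000000000000000000000000000000000000 / 1136966265534881449794655828870260752950458279584992051040599291287527112741324505274813729032392040245049674953235705234455477782000135320725557214492025900804070508206614368403919049944484277594184523460007149536519432312646963389824489783536266638038869559765955693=0.00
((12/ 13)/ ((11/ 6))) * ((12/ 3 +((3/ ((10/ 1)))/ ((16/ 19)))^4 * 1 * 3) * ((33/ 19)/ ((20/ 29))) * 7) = 1118591151111/ 31129600000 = 35.93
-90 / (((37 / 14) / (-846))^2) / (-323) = 12625230240 / 442187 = 28551.79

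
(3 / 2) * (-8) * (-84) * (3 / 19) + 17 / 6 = 18467 / 114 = 161.99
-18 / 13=-1.38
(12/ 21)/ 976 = 1/ 1708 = 0.00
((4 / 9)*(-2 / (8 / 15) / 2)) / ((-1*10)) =1 / 12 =0.08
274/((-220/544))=-37264/55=-677.53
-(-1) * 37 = 37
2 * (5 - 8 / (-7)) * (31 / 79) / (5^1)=2666 / 2765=0.96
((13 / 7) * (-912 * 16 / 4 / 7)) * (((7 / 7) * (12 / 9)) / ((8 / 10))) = -79040 / 49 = -1613.06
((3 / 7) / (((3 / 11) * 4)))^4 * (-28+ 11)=-0.40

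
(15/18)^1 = 5/6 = 0.83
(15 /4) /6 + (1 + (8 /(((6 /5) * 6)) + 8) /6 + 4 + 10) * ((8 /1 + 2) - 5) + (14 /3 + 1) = 19199 /216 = 88.88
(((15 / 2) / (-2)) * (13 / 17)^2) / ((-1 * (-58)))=-2535 / 67048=-0.04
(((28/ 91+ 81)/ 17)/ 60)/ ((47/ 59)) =0.10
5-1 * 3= 2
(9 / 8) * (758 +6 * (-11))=1557 / 2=778.50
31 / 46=0.67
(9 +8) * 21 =357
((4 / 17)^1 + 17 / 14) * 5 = 1725 / 238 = 7.25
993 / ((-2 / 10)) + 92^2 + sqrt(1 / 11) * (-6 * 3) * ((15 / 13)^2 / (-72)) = 225 * sqrt(11) / 7436 + 3499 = 3499.10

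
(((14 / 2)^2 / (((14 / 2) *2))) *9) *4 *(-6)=-756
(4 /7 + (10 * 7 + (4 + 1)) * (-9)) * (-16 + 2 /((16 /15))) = 533473 /56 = 9526.30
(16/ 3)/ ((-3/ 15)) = -80/ 3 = -26.67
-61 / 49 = -1.24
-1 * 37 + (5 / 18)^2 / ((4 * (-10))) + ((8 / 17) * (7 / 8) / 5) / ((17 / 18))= -138261913 / 3745440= -36.91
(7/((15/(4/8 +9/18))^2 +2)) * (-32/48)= -14/681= -0.02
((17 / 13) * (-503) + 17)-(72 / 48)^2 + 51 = -30785 / 52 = -592.02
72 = 72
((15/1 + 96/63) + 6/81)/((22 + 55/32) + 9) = 100384/197883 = 0.51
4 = 4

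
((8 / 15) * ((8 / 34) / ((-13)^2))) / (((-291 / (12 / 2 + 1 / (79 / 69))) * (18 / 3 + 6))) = -1448 / 990710955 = -0.00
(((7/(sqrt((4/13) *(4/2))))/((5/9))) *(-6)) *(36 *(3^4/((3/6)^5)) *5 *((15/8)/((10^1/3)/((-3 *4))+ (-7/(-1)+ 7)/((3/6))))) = -297606960 *sqrt(26)/499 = -3041089.57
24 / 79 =0.30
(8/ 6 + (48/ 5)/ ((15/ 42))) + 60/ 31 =70096/ 2325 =30.15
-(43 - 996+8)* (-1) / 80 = -189 / 16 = -11.81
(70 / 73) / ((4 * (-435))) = -7 / 12702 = -0.00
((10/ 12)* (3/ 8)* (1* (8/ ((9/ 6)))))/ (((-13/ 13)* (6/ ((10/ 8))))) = -25/ 72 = -0.35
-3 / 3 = -1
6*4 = 24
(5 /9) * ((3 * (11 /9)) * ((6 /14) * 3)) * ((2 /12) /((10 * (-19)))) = -11 /4788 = -0.00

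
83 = 83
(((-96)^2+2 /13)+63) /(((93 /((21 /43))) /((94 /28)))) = 5669563 /34658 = 163.59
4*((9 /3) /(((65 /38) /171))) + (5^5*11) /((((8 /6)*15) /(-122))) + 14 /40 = -208487.52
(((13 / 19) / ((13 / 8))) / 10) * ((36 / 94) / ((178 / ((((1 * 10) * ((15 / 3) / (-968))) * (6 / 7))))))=-270 / 67317019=-0.00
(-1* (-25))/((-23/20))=-21.74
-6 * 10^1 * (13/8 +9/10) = -303/2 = -151.50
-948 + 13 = -935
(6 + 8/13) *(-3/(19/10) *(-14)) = 36120/247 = 146.23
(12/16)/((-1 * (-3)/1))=1/4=0.25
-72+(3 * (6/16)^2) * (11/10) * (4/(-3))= -11619/160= -72.62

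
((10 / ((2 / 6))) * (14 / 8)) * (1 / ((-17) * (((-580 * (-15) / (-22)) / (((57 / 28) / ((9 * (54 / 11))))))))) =2299 / 6389280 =0.00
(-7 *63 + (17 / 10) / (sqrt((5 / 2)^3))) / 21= -21 + 17 *sqrt(10) / 2625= -20.98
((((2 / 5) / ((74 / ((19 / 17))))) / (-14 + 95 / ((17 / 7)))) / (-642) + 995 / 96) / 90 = 8410202371 / 73029297600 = 0.12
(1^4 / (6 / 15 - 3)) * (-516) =2580 / 13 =198.46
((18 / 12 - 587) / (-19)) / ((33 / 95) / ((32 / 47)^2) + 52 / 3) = 8993280 / 5277251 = 1.70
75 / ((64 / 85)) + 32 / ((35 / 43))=311189 / 2240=138.92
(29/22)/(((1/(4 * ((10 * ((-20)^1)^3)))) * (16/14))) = -4060000/11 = -369090.91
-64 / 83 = -0.77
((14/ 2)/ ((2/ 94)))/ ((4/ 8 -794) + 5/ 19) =-12502/ 30143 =-0.41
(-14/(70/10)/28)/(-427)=1/5978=0.00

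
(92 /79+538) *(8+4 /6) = 369148 /79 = 4672.76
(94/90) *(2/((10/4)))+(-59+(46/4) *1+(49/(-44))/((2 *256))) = -236543761/5068800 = -46.67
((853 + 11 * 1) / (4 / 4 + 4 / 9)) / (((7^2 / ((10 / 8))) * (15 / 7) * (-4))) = -162 / 91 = -1.78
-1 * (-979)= 979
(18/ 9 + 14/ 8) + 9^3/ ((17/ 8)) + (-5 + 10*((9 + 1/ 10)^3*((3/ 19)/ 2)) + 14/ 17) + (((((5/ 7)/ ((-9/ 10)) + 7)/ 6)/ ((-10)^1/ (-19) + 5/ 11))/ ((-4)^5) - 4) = 119635046898439/ 128149862400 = 933.56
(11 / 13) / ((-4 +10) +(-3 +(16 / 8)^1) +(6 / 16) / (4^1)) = 0.17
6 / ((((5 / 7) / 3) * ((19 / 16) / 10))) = 4032 / 19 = 212.21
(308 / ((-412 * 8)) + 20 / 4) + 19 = 19699 / 824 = 23.91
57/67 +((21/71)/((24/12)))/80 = 648927/761120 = 0.85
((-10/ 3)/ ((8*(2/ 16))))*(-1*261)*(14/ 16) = 3045/ 4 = 761.25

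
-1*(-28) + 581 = 609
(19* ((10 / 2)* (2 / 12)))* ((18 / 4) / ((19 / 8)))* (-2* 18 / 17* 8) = -8640 / 17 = -508.24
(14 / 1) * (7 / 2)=49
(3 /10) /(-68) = -3 /680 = -0.00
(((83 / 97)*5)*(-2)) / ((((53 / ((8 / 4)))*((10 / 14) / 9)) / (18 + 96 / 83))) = -7560 / 97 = -77.94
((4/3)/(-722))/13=-2/14079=-0.00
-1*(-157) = 157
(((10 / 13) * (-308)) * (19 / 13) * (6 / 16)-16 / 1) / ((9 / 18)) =-49298 / 169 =-291.70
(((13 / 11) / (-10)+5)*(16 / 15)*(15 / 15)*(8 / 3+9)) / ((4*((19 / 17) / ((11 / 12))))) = 12.46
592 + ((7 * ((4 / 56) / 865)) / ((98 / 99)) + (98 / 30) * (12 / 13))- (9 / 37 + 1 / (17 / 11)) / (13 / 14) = 12670129987 / 21328132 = 594.06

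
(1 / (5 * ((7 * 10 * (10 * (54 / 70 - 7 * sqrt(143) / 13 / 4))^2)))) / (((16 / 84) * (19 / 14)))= 141582168 * sqrt(143) / 24578181637655 + 10860879939 / 122890908188275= 0.00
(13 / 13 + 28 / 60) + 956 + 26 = 14752 / 15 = 983.47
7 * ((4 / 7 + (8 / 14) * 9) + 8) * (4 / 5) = 76.80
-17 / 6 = -2.83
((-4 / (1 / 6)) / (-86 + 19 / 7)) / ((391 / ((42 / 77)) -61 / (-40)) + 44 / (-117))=786240 / 1958971531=0.00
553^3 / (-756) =-24158911 / 108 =-223693.62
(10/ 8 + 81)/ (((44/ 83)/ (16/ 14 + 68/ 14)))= 81921/ 88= 930.92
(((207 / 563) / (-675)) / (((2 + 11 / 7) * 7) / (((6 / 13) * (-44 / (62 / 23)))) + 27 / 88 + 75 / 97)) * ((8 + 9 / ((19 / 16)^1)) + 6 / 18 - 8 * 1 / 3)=681847144 / 211550129745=0.00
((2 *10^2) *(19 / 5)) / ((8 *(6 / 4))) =190 / 3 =63.33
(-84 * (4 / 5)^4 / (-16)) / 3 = 448 / 625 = 0.72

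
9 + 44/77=67/7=9.57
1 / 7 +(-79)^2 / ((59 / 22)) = 961173 / 413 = 2327.30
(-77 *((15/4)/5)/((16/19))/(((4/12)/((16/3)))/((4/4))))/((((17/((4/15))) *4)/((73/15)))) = -106799/5100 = -20.94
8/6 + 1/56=1.35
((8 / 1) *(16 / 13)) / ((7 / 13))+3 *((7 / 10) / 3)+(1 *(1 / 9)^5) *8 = 78476681 / 4133430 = 18.99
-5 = -5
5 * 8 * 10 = 400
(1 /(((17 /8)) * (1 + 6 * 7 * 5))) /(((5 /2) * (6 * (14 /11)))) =44 /376635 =0.00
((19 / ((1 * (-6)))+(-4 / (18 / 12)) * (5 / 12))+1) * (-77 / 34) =7.42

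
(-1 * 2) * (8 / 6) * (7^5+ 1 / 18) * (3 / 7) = -1210108 / 63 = -19208.06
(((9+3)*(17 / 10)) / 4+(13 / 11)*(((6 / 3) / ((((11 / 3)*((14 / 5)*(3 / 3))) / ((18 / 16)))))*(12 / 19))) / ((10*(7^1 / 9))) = 1905903 / 2816275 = 0.68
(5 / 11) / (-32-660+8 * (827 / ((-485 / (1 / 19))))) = -46075 / 70217356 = -0.00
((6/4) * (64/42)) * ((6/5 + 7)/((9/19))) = 12464/315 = 39.57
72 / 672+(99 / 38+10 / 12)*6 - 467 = -446.26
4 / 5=0.80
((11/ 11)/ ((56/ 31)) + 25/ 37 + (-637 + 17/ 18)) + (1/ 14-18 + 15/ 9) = -1734499/ 2664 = -651.09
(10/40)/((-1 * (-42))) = 1/168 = 0.01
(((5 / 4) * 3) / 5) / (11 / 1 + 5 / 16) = 12 / 181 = 0.07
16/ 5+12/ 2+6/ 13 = 628/ 65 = 9.66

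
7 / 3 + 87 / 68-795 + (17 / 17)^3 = -161239 / 204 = -790.39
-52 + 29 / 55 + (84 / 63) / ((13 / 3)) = -51.17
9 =9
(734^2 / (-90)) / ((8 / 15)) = -11224.08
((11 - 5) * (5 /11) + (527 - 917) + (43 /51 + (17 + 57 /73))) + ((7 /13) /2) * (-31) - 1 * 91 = -498310697 /1064778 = -467.99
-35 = -35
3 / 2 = 1.50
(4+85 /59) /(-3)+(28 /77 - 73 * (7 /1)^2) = -2322414 /649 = -3578.45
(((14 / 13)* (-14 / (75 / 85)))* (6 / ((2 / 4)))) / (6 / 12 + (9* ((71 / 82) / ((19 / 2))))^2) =-16175953696 / 92526395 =-174.83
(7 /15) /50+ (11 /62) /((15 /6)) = 1867 /23250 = 0.08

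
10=10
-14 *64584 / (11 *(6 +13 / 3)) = -2712528 / 341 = -7954.63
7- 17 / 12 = 5.58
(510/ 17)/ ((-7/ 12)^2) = 4320/ 49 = 88.16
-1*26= -26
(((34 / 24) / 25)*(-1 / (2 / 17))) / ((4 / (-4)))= 289 / 600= 0.48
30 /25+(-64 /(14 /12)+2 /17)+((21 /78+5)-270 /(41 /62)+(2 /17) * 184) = -275854101 /634270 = -434.92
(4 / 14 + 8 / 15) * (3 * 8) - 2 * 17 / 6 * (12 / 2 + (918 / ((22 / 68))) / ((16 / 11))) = -1549603 / 140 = -11068.59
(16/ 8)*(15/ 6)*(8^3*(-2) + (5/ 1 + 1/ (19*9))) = -5094.97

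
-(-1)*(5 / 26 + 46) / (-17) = -1201 / 442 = -2.72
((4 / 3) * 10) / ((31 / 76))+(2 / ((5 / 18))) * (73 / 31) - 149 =-46201 / 465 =-99.36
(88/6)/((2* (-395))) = -22/1185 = -0.02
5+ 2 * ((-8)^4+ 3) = 8203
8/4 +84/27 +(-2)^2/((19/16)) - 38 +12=-2996/171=-17.52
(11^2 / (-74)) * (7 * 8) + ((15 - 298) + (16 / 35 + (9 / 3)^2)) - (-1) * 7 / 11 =-5191933 / 14245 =-364.47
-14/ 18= -7/ 9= -0.78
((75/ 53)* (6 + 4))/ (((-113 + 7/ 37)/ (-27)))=374625/ 110611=3.39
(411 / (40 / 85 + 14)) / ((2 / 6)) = 6987 / 82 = 85.21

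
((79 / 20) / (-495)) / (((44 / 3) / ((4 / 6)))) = -0.00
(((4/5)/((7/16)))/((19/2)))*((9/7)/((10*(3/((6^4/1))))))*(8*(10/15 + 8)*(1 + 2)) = 51757056/23275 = 2223.72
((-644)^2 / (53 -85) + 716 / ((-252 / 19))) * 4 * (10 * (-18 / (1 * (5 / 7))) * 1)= 13118600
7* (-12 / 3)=-28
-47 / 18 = -2.61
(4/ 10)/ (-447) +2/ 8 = 2227/ 8940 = 0.25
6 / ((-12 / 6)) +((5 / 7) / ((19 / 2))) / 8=-1591 / 532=-2.99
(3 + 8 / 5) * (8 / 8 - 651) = -2990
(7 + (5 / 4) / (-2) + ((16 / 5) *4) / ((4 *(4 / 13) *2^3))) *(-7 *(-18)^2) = -174069 / 10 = -17406.90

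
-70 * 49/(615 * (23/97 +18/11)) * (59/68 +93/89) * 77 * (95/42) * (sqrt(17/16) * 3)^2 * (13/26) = -4426860428375/933676928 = -4741.32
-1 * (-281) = 281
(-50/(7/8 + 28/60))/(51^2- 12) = -2000/138943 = -0.01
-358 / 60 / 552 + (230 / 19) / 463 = 2234137 / 145678320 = 0.02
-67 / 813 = -0.08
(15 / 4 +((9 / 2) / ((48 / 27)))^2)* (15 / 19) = 156015 / 19456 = 8.02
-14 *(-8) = 112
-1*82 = -82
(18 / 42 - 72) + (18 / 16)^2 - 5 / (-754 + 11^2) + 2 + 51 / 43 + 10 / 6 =-798045995 / 12194112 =-65.45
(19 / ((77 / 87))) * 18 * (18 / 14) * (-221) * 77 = -59180706 / 7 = -8454386.57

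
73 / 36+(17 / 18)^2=473 / 162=2.92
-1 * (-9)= 9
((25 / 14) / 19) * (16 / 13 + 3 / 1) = 1375 / 3458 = 0.40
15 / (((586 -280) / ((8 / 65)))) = 4 / 663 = 0.01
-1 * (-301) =301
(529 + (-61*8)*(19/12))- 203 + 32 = -414.67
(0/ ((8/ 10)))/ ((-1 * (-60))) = 0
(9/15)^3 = 0.22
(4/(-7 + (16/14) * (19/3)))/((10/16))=672/25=26.88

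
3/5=0.60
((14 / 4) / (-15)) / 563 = -7 / 16890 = -0.00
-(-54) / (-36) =-3 / 2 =-1.50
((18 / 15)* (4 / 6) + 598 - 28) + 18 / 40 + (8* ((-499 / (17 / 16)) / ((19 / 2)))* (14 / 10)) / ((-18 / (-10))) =3065663 / 11628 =263.64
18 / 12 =3 / 2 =1.50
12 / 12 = 1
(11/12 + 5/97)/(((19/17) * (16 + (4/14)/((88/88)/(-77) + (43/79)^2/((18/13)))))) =33308132249/669840826992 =0.05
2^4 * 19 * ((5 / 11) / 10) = 152 / 11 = 13.82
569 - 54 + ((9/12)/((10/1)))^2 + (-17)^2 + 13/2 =1296809/1600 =810.51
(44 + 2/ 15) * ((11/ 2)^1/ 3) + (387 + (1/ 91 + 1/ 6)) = 3833647/ 8190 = 468.09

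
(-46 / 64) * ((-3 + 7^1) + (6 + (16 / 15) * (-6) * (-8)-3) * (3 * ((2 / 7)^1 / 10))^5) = -24161577119 / 8403500000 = -2.88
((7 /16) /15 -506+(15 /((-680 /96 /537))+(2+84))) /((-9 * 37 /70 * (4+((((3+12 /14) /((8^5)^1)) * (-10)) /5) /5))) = 3187762063360 /38954467539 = 81.83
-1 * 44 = -44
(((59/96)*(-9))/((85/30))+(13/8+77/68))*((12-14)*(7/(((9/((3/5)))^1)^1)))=-0.75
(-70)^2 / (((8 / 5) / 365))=2235625 / 2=1117812.50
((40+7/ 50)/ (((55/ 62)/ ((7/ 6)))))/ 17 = 145173/ 46750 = 3.11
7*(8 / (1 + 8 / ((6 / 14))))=168 / 59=2.85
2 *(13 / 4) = 13 / 2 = 6.50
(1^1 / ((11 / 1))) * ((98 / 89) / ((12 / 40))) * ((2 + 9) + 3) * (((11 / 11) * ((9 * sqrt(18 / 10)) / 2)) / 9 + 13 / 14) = 1372 * sqrt(5) / 979 + 12740 / 2937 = 7.47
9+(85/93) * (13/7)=6964/651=10.70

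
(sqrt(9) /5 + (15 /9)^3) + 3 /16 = 11701 /2160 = 5.42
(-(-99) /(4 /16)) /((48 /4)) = 33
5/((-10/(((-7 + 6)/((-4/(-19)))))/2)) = 19/4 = 4.75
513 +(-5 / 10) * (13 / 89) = 512.93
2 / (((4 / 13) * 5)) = 13 / 10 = 1.30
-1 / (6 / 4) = -2 / 3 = -0.67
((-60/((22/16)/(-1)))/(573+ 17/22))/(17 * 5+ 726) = 960/10237253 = 0.00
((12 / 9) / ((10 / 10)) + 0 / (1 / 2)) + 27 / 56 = 305 / 168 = 1.82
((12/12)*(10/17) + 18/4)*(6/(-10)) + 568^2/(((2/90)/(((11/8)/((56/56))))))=3393600681/170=19962356.95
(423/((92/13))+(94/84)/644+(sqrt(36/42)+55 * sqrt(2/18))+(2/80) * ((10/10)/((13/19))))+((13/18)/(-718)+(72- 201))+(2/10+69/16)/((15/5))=-186901199197/3786990480+sqrt(42)/7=-48.43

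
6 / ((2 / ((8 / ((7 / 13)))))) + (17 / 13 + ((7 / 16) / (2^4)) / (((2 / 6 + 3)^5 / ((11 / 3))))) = 106880567567 / 2329600000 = 45.88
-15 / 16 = -0.94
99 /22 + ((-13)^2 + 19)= 385 /2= 192.50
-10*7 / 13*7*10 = -4900 / 13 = -376.92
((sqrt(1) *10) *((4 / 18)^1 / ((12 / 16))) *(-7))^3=-175616000 / 19683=-8922.22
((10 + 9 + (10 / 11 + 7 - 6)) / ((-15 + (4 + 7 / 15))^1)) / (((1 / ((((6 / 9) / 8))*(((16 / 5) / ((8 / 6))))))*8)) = -345 / 6952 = -0.05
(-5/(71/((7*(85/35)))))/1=-85/71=-1.20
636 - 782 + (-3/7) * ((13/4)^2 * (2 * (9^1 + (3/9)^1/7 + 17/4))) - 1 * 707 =-1526277/1568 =-973.39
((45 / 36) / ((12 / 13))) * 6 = 8.12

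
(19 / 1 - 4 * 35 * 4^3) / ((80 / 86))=-384463 / 40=-9611.58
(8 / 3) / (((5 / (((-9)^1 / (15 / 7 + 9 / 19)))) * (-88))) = 133 / 6380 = 0.02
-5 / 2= -2.50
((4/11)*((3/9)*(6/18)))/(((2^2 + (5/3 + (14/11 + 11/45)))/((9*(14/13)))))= 90/1651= 0.05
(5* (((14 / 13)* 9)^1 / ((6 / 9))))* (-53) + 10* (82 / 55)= -548803 / 143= -3837.78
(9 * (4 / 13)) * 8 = 288 / 13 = 22.15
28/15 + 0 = 1.87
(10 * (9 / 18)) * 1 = 5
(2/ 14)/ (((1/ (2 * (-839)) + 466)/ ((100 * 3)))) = 0.09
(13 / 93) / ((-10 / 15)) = -13 / 62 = -0.21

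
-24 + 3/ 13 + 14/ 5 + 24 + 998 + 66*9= 103677/ 65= 1595.03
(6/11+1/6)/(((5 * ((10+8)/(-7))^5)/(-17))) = 13428793/623557440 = 0.02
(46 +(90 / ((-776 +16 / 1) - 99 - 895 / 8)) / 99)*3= 3930022 / 28479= 138.00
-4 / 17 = -0.24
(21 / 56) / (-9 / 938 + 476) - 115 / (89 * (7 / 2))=-0.37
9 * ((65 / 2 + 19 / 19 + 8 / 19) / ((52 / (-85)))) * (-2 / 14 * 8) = 570.32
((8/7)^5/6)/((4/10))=40960/50421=0.81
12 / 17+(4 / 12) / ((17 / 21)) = 19 / 17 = 1.12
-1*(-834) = 834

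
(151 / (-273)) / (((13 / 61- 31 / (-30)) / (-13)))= 92110 / 15967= 5.77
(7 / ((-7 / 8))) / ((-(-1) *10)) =-4 / 5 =-0.80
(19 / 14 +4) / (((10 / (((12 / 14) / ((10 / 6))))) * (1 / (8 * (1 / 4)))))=27 / 49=0.55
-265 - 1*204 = -469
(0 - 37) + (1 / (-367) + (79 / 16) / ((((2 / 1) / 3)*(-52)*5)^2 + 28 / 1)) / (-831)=-48865235852873 / 1320682160064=-37.00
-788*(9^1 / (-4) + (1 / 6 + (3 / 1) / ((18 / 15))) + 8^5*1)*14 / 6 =-542251759 / 9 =-60250195.44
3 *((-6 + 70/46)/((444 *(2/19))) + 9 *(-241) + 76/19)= -44219917/6808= -6495.29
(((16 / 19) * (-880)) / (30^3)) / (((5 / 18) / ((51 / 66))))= -544 / 7125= -0.08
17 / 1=17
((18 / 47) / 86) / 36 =0.00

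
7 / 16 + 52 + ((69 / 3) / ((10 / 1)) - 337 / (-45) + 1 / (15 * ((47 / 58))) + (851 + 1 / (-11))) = 67987235 / 74448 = 913.22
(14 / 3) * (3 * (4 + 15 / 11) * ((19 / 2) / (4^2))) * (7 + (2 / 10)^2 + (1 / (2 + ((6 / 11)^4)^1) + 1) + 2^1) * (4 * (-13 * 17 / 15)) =-13944776288261 / 504537000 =-27638.76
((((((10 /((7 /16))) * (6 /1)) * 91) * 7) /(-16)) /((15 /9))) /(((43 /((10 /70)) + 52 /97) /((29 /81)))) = -1023932 /263241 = -3.89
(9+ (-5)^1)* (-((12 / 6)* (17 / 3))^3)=-157216 / 27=-5822.81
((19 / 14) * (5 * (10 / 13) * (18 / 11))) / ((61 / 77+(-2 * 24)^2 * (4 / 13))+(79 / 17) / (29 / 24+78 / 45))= 10261710 / 854549981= 0.01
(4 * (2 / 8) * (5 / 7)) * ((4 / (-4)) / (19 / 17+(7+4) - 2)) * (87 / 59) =-0.10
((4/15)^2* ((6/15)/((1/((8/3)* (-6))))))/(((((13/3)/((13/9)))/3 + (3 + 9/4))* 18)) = -1024/253125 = -0.00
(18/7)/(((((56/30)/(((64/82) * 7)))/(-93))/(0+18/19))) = -663.09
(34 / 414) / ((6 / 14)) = 0.19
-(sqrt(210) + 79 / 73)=-sqrt(210) - 79 / 73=-15.57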